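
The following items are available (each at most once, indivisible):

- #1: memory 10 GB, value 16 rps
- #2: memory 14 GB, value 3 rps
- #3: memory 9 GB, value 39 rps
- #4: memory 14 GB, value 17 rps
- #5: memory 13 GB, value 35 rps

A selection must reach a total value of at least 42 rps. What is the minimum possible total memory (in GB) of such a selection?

19

Subsets with value ≥ 42, sorted by total memory:
- #1+#3: memory 19, value 55
- #3+#5: memory 22, value 74
- #3+#4: memory 23, value 56
Minimum memory: 19 GB.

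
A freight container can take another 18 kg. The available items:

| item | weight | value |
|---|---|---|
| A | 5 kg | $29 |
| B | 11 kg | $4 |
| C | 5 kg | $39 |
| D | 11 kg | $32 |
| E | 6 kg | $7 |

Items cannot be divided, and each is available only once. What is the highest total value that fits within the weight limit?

$75

Check high-value combinations within 18 kg:
- A+C+E: weight 5+5+6=16, value 29+39+7=75
- C+D: weight 5+11=16, value 39+32=71
- A+C: weight 5+5=10, value 29+39=68
- A+D: weight 5+11=16, value 29+32=61
- C+E: weight 5+6=11, value 39+7=46
Best: $75.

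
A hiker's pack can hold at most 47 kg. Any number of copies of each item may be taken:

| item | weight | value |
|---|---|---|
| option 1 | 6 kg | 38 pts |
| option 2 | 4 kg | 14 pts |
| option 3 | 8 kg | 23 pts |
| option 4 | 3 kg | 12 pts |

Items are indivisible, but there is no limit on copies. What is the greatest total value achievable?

280 pts

Best value-per-unit is option 1 at 38/6; filling with it alone gives 7×38 = 266.
Optimal mix: 7×option 1 + 1×option 2 → weight 46, value 280.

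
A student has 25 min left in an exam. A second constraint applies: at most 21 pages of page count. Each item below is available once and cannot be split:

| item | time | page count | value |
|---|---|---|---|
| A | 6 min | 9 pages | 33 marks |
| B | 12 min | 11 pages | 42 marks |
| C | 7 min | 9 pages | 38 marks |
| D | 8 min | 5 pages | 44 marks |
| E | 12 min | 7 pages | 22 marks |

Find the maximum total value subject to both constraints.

Feasible sets respecting both limits:
- B+D: time 20, page count 16, value 86
- C+D: time 15, page count 14, value 82
- B+C: time 19, page count 20, value 80
Best: 86 marks.

86 marks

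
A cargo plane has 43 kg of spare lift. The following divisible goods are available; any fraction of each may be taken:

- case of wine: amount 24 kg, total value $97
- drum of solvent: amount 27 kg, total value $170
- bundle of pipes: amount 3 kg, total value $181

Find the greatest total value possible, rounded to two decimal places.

403.54

Take in order of value per unit:
- bundle of pipes (181/3 per unit): all 3 → value 181, running total 181.00
- drum of solvent (170/27 per unit): all 27 → value 170, running total 351.00
- case of wine (97/24 per unit): 13 of 24 → value 13×97/24 = 52.5417, running total 403.54
Total 403.54.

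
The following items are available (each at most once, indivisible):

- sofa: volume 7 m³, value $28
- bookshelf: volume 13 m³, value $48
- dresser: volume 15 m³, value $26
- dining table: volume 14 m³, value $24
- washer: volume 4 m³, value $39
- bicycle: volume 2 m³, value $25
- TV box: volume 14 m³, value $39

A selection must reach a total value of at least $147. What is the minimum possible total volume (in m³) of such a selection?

33

Subsets with value ≥ 147, sorted by total volume:
- bookshelf+washer+bicycle+TV box: volume 33, value 151
- sofa+bookshelf+washer+TV box: volume 38, value 154
- sofa+bookshelf+washer+bicycle+TV box: volume 40, value 179
- sofa+bookshelf+dining table+washer+bicycle: volume 40, value 164
Minimum volume: 33 m³.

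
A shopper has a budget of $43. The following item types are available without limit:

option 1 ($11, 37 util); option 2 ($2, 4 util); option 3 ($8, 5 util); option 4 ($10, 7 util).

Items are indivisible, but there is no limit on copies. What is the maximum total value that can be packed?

Best value-per-unit is option 1 at 37/11; filling with it alone gives 3×37 = 111.
Optimal mix: 3×option 1 + 5×option 2 → cost 43, value 131.

131 util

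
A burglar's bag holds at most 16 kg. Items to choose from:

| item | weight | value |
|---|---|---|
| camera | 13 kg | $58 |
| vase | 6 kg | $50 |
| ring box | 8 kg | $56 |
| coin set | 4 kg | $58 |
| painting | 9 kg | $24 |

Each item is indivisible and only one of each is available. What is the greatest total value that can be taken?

$114

Check high-value combinations within 16 kg:
- ring box+coin set: weight 8+4=12, value 56+58=114
- vase+coin set: weight 6+4=10, value 50+58=108
- vase+ring box: weight 6+8=14, value 50+56=106
- coin set+painting: weight 4+9=13, value 58+24=82
Best: $114.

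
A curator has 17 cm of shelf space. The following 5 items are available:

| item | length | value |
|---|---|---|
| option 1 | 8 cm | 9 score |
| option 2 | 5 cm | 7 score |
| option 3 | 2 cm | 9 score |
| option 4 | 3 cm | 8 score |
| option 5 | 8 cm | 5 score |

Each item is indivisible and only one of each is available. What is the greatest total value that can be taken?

26 score

This is a 0/1 knapsack; check combinations near the capacity.
- option 1+option 3+option 4: length 8+2+3=13, value 9+9+8=26
- option 1+option 2+option 3: length 8+5+2=15, value 9+7+9=25
- option 2+option 3+option 4: length 5+2+3=10, value 7+9+8=24
- option 1+option 2+option 4: length 8+5+3=16, value 9+7+8=24
Best: 26 score.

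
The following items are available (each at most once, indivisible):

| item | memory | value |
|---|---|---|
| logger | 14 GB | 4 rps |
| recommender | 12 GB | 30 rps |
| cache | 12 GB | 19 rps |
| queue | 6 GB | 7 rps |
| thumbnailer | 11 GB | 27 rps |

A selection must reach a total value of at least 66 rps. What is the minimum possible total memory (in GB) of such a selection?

Subsets with value ≥ 66, sorted by total memory:
- recommender+cache+thumbnailer: memory 35, value 76
- recommender+cache+queue+thumbnailer: memory 41, value 83
Minimum memory: 35 GB.

35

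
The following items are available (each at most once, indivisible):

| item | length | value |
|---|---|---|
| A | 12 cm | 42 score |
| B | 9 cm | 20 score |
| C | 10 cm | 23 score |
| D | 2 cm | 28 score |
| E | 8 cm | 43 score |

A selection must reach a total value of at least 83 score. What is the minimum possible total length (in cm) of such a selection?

Subsets with value ≥ 83, sorted by total length:
- B+D+E: length 19, value 91
- C+D+E: length 20, value 94
- A+E: length 20, value 85
- A+D+E: length 22, value 113
Minimum length: 19 cm.

19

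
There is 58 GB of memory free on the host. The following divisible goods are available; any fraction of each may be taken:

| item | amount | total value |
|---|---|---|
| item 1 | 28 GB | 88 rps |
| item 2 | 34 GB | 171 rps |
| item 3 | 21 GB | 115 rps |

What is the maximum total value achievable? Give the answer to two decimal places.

295.43

Take in order of value per unit:
- item 3 (115/21 per unit): all 21 → value 115, running total 115.00
- item 2 (171/34 per unit): all 34 → value 171, running total 286.00
- item 1 (88/28 per unit): 3 of 28 → value 3×88/28 = 9.4286, running total 295.43
Total 295.43.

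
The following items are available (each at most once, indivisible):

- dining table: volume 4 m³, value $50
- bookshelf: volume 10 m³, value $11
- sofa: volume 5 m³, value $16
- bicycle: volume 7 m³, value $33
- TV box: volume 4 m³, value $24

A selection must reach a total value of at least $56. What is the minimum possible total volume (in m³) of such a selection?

8

Subsets with value ≥ 56, sorted by total volume:
- dining table+TV box: volume 8, value 74
- dining table+sofa: volume 9, value 66
- dining table+bicycle: volume 11, value 83
- bicycle+TV box: volume 11, value 57
Minimum volume: 8 m³.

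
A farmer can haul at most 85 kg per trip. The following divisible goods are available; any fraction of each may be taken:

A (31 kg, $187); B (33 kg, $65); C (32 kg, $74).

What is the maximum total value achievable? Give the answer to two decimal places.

Take in order of value per unit:
- A (187/31 per unit): all 31 → value 187, running total 187.00
- C (74/32 per unit): all 32 → value 74, running total 261.00
- B (65/33 per unit): 22 of 33 → value 22×65/33 = 43.3333, running total 304.33
Total 304.33.

304.33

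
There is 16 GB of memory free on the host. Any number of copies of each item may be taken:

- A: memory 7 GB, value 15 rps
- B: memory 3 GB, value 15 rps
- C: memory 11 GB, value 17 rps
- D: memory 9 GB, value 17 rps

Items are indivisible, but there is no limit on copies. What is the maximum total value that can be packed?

75 rps

Best value-per-unit is B at 15/3, and filling with it alone uses memory 5×3=15. No mix of the others beats 5×15 = 75.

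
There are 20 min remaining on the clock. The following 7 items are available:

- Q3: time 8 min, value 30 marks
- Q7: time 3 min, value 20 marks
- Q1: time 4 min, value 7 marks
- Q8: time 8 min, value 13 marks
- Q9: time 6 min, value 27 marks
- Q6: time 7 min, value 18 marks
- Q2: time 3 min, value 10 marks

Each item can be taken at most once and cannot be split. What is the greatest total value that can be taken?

87 marks

Check high-value combinations within 20 min:
- Q3+Q7+Q9+Q2: time 8+3+6+3=20, value 30+20+27+10=87
- Q3+Q7+Q9: time 8+3+6=17, value 30+20+27=77
- Q7+Q9+Q6+Q2: time 3+6+7+3=19, value 20+27+18+10=75
Best: 87 marks.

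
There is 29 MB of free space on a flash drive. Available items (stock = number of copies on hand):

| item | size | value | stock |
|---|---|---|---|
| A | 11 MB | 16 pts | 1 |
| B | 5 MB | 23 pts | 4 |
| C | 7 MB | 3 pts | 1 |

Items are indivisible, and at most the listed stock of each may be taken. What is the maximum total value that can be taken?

95 pts

Best selections within size 29 and stock limits:
- 4×B + 1×C: size 27, value 95
- 4×B: size 20, value 92
- 1×A + 3×B: size 26, value 85
Best: 95 pts.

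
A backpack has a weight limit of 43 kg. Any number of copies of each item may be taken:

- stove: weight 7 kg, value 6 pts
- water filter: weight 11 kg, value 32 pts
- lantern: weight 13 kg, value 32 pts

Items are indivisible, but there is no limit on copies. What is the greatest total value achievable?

102 pts

Best value-per-unit is water filter at 32/11; filling with it alone gives 3×32 = 96.
Optimal mix: 1×stove + 3×water filter → weight 40, value 102.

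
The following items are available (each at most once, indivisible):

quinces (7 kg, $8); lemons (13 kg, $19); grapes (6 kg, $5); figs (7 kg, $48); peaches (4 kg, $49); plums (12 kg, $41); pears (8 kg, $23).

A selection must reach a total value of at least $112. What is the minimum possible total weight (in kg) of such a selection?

19

Subsets with value ≥ 112, sorted by total weight:
- figs+peaches+pears: weight 19, value 120
- figs+peaches+plums: weight 23, value 138
- lemons+figs+peaches: weight 24, value 116
Minimum weight: 19 kg.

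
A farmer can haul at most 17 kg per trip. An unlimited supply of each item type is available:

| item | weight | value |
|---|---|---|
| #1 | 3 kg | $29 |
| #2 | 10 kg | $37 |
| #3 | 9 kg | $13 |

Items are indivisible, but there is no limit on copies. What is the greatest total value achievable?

$145

Best value-per-unit is #1 at 29/3, and filling with it alone uses weight 5×3=15. No mix of the others beats 5×29 = 145.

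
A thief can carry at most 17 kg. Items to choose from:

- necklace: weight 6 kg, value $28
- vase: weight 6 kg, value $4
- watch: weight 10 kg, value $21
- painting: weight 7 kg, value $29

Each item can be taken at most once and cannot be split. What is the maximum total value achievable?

$57

Check high-value combinations within 17 kg:
- necklace+painting: weight 6+7=13, value 28+29=57
- watch+painting: weight 10+7=17, value 21+29=50
- necklace+watch: weight 6+10=16, value 28+21=49
- vase+painting: weight 6+7=13, value 4+29=33
- necklace+vase: weight 6+6=12, value 28+4=32
Best: $57.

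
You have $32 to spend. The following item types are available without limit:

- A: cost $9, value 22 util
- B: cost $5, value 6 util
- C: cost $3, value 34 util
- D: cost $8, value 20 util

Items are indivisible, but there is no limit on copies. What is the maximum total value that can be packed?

Best value-per-unit is C at 34/3, and filling with it alone uses cost 10×3=30. No mix of the others beats 10×34 = 340.

340 util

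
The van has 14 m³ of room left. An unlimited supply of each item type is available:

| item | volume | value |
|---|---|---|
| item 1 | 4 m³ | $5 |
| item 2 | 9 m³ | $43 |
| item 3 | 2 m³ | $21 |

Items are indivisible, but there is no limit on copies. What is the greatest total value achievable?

Best value-per-unit is item 3 at 21/2, and filling with it alone uses volume 7×2=14. No mix of the others beats 7×21 = 147.

$147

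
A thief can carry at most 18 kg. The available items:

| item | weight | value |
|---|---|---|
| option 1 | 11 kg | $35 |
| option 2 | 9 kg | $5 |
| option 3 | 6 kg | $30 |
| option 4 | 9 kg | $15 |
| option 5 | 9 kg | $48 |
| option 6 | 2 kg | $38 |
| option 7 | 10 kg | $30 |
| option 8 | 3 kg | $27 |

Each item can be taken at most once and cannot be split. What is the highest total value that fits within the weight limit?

This is a 0/1 knapsack; check combinations near the capacity.
- option 3+option 5+option 6: weight 6+9+2=17, value 30+48+38=116
- option 5+option 6+option 8: weight 9+2+3=14, value 48+38+27=113
- option 3+option 5+option 8: weight 6+9+3=18, value 30+48+27=105
- option 1+option 6+option 8: weight 11+2+3=16, value 35+38+27=100
- option 3+option 6+option 7: weight 6+2+10=18, value 30+38+30=98
Best: $116.

$116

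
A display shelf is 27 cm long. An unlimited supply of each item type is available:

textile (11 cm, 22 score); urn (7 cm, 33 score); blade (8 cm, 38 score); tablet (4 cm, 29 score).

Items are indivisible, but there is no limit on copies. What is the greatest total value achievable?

Best value-per-unit is tablet at 29/4; filling with it alone gives 6×29 = 174.
Optimal mix: 1×urn + 5×tablet → length 27, value 178.

178 score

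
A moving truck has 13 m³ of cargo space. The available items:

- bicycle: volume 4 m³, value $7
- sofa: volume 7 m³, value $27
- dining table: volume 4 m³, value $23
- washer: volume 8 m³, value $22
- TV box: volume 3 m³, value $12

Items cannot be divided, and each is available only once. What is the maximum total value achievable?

$50

This is a 0/1 knapsack; check combinations near the capacity.
- sofa+dining table: volume 7+4=11, value 27+23=50
- dining table+washer: volume 4+8=12, value 23+22=45
- bicycle+dining table+TV box: volume 4+4+3=11, value 7+23+12=42
- sofa+TV box: volume 7+3=10, value 27+12=39
- dining table+TV box: volume 4+3=7, value 23+12=35
Best: $50.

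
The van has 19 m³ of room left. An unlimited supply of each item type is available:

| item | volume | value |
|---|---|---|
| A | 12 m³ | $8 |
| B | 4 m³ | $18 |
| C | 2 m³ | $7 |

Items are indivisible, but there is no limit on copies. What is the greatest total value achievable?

Best value-per-unit is B at 18/4; filling with it alone gives 4×18 = 72.
Optimal mix: 4×B + 1×C → volume 18, value 79.

$79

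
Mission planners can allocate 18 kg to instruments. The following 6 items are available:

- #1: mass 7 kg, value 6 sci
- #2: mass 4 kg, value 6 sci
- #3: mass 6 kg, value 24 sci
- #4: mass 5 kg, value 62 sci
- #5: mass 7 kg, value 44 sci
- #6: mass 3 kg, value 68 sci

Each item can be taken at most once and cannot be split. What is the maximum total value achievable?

174 sci

Check high-value combinations within 18 kg:
- #4+#5+#6: mass 5+7+3=15, value 62+44+68=174
- #2+#3+#4+#6: mass 4+6+5+3=18, value 6+24+62+68=160
- #3+#4+#6: mass 6+5+3=14, value 24+62+68=154
Best: 174 sci.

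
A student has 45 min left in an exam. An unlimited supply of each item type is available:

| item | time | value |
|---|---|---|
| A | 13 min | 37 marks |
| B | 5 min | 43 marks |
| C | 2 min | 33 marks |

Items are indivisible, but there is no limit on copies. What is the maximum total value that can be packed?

Best value-per-unit is C at 33/2, and filling with it alone uses time 22×2=44. No mix of the others beats 22×33 = 726.

726 marks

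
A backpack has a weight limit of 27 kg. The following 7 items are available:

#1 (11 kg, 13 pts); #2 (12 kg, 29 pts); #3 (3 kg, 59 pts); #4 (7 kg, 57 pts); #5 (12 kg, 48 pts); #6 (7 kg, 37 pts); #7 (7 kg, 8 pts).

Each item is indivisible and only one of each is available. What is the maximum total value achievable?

164 pts

Check high-value combinations within 27 kg:
- #3+#4+#5: weight 3+7+12=22, value 59+57+48=164
- #3+#4+#6+#7: weight 3+7+7+7=24, value 59+57+37+8=161
- #3+#4+#6: weight 3+7+7=17, value 59+57+37=153
- #2+#3+#4: weight 12+3+7=22, value 29+59+57=145
Best: 164 pts.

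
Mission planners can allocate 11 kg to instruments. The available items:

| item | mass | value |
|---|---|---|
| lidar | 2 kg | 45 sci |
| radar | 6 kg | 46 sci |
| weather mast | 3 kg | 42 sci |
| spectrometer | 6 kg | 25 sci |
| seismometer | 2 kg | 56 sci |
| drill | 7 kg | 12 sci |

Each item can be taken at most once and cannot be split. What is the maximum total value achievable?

Check high-value combinations within 11 kg:
- lidar+radar+seismometer: mass 2+6+2=10, value 45+46+56=147
- radar+weather mast+seismometer: mass 6+3+2=11, value 46+42+56=144
- lidar+weather mast+seismometer: mass 2+3+2=7, value 45+42+56=143
Best: 147 sci.

147 sci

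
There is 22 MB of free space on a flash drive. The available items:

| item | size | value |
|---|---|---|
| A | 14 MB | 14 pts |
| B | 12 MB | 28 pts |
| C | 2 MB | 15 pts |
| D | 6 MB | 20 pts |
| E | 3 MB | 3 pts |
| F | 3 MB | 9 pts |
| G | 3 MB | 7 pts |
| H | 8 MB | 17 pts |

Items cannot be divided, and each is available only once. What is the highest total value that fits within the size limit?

68 pts

Check high-value combinations within 22 MB:
- C+D+F+G+H: size 2+6+3+3+8=22, value 15+20+9+7+17=68
- C+D+E+F+H: size 2+6+3+3+8=22, value 15+20+3+9+17=64
- B+C+D: size 12+2+6=20, value 28+15+20=63
Best: 68 pts.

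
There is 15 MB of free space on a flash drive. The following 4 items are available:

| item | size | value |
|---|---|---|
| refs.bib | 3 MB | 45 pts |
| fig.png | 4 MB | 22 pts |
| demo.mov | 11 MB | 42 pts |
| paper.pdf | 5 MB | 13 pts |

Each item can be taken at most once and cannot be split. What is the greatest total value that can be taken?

Check high-value combinations within 15 MB:
- refs.bib+demo.mov: size 3+11=14, value 45+42=87
- refs.bib+fig.png+paper.pdf: size 3+4+5=12, value 45+22+13=80
- refs.bib+fig.png: size 3+4=7, value 45+22=67
- fig.png+demo.mov: size 4+11=15, value 22+42=64
- refs.bib+paper.pdf: size 3+5=8, value 45+13=58
Best: 87 pts.

87 pts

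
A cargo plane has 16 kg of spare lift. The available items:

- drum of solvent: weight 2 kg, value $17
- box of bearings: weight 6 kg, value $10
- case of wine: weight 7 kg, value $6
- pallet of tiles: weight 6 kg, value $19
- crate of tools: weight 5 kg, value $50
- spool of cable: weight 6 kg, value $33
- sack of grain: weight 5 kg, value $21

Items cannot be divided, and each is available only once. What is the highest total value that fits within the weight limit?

$104

Check high-value combinations within 16 kg:
- crate of tools+spool of cable+sack of grain: weight 5+6+5=16, value 50+33+21=104
- drum of solvent+crate of tools+spool of cable: weight 2+5+6=13, value 17+50+33=100
- pallet of tiles+crate of tools+sack of grain: weight 6+5+5=16, value 19+50+21=90
- drum of solvent+crate of tools+sack of grain: weight 2+5+5=12, value 17+50+21=88
- drum of solvent+pallet of tiles+crate of tools: weight 2+6+5=13, value 17+19+50=86
Best: $104.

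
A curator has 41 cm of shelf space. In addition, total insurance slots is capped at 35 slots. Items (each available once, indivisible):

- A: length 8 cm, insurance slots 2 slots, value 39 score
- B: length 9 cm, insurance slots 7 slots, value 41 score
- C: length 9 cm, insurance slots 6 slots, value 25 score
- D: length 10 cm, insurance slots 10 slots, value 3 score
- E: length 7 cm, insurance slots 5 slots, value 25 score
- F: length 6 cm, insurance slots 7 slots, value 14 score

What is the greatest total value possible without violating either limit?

144 score

Feasible sets respecting both limits:
- A+B+C+E+F: length 39, insurance slots 27, value 144
- A+B+C+E: length 33, insurance slots 20, value 130
- A+B+D+E+F: length 40, insurance slots 31, value 122
- A+B+C+F: length 32, insurance slots 22, value 119
Best: 144 score.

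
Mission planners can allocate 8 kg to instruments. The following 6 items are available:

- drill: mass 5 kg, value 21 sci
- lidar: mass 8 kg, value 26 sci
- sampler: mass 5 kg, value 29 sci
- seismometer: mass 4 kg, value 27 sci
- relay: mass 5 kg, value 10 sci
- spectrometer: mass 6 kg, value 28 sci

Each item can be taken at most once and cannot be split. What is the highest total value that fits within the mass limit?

29 sci

Check high-value combinations within 8 kg:
- sampler: mass 5, value 29
- spectrometer: mass 6, value 28
- seismometer: mass 4, value 27
- lidar: mass 8, value 26
Best: 29 sci.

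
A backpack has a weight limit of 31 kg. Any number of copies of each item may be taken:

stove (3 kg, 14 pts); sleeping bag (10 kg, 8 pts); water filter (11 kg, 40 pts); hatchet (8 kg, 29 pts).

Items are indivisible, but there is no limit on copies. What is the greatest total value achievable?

140 pts

Best value-per-unit is stove at 14/3, and filling with it alone uses weight 10×3=30. No mix of the others beats 10×14 = 140.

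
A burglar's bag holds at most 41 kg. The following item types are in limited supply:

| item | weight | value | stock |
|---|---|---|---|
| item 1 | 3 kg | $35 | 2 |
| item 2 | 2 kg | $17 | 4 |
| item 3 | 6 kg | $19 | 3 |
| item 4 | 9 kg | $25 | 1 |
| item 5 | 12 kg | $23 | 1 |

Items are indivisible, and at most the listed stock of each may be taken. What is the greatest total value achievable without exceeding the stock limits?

$220

Best selections within weight 41 and stock limits:
- 2×item 1 + 4×item 2 + 3×item 3 + 1×item 4: weight 41, value 220
- 2×item 1 + 4×item 2 + 1×item 3 + 1×item 4 + 1×item 5: weight 41, value 205
- 2×item 1 + 3×item 2 + 3×item 3 + 1×item 4: weight 39, value 203
- 2×item 1 + 4×item 2 + 2×item 3 + 1×item 4: weight 35, value 201
Best: $220.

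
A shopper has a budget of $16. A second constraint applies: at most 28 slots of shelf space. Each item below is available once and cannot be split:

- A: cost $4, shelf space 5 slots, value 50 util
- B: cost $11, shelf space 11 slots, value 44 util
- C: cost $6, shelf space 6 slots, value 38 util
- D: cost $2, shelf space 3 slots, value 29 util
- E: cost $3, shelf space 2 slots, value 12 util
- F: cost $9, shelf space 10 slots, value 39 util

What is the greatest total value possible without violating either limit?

129 util

Feasible sets respecting both limits:
- A+C+D+E: cost 15, shelf space 16, value 129
- A+D+F: cost 15, shelf space 18, value 118
- A+C+D: cost 12, shelf space 14, value 117
- A+E+F: cost 16, shelf space 17, value 101
Best: 129 util.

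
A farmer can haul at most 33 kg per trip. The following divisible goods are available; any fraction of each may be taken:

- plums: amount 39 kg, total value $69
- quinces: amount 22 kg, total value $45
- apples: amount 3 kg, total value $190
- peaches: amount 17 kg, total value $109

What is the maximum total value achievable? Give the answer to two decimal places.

Take in order of value per unit:
- apples (190/3 per unit): all 3 → value 190, running total 190.00
- peaches (109/17 per unit): all 17 → value 109, running total 299.00
- quinces (45/22 per unit): 13 of 22 → value 13×45/22 = 26.5909, running total 325.59
Total 325.59.

325.59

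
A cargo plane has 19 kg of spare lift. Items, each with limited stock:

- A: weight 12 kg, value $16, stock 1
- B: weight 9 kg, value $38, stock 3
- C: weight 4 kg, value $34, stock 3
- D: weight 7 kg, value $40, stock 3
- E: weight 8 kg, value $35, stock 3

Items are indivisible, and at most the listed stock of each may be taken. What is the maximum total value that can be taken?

$142

Top feasible selections:
- 3×C + 1×D: weight 19, value 142
- 1×C + 2×D: weight 18, value 114
Best: $142.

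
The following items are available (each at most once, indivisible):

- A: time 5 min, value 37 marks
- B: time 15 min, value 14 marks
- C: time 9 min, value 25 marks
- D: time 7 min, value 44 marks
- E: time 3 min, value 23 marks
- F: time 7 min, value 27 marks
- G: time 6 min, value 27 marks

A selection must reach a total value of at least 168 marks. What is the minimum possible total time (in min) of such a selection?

37

Subsets with value ≥ 168, sorted by total time:
- A+C+D+E+F+G: time 37, value 183
- A+B+D+E+F+G: time 43, value 172
- A+B+C+D+E+G: time 45, value 170
- A+B+C+D+E+F: time 46, value 170
Minimum time: 37 min.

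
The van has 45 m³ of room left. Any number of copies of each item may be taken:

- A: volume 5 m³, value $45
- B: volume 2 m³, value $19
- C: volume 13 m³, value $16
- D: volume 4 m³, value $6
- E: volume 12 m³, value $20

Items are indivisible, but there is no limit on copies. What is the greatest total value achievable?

Best value-per-unit is B at 19/2; filling with it alone gives 22×19 = 418.
Optimal mix: 1×A + 20×B → volume 45, value 425.

$425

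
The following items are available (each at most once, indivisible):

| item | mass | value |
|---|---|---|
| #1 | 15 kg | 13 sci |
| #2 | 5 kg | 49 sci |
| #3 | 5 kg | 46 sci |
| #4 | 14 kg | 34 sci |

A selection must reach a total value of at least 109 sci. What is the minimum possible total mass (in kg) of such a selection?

24

Subsets with value ≥ 109, sorted by total mass:
- #2+#3+#4: mass 24, value 129
- #1+#2+#3+#4: mass 39, value 142
Minimum mass: 24 kg.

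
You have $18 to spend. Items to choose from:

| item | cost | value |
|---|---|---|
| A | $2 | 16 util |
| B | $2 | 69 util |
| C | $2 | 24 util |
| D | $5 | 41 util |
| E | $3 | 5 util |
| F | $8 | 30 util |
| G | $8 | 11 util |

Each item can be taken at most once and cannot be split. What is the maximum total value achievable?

Check high-value combinations within $18:
- B+C+D+F: cost 2+2+5+8=17, value 69+24+41+30=164
- A+B+D+F: cost 2+2+5+8=17, value 16+69+41+30=156
- A+B+C+D+E: cost 2+2+2+5+3=14, value 16+69+24+41+5=155
- A+B+C+D: cost 2+2+2+5=11, value 16+69+24+41=150
- B+C+D+G: cost 2+2+5+8=17, value 69+24+41+11=145
Best: 164 util.

164 util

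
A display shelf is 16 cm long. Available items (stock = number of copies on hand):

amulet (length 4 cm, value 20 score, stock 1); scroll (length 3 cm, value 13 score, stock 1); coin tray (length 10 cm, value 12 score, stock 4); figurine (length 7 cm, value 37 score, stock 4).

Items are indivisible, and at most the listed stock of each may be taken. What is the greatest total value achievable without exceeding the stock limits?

Best selections within length 16 and stock limits:
- 2×figurine: length 14, value 74
- 1×amulet + 1×scroll + 1×figurine: length 14, value 70
- 1×amulet + 1×figurine: length 11, value 57
Best: 74 score.

74 score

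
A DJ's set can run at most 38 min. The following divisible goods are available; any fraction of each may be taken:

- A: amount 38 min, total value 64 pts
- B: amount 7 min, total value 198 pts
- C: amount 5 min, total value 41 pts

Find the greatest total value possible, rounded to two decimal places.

282.79

Take in order of value per unit:
- B (198/7 per unit): all 7 → value 198, running total 198.00
- C (41/5 per unit): all 5 → value 41, running total 239.00
- A (64/38 per unit): 26 of 38 → value 26×64/38 = 43.7895, running total 282.79
Total 282.79.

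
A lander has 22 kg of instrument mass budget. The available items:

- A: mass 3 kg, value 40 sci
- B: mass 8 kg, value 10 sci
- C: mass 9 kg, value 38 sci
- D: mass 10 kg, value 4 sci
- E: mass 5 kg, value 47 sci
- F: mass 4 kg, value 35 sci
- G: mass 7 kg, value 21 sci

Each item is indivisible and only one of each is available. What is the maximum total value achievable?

Check high-value combinations within 22 kg:
- A+C+E+F: mass 3+9+5+4=21, value 40+38+47+35=160
- A+E+F+G: mass 3+5+4+7=19, value 40+47+35+21=143
- A+B+E+F: mass 3+8+5+4=20, value 40+10+47+35=132
- A+D+E+F: mass 3+10+5+4=22, value 40+4+47+35=126
Best: 160 sci.

160 sci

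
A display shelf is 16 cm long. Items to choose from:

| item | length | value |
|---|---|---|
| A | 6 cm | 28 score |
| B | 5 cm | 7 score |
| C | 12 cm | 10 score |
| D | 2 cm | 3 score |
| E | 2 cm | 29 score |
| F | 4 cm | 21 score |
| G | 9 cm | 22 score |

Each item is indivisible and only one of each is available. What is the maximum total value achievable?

Check high-value combinations within 16 cm:
- A+D+E+F: length 6+2+2+4=14, value 28+3+29+21=81
- A+E+F: length 6+2+4=12, value 28+29+21=78
- E+F+G: length 2+4+9=15, value 29+21+22=72
Best: 81 score.

81 score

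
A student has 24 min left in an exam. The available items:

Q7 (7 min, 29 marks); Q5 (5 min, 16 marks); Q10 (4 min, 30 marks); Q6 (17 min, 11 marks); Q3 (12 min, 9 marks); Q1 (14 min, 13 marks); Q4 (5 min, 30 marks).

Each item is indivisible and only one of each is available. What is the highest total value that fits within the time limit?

105 marks

This is a 0/1 knapsack; check combinations near the capacity.
- Q7+Q5+Q10+Q4: time 7+5+4+5=21, value 29+16+30+30=105
- Q7+Q10+Q4: time 7+4+5=16, value 29+30+30=89
- Q5+Q10+Q4: time 5+4+5=14, value 16+30+30=76
Best: 105 marks.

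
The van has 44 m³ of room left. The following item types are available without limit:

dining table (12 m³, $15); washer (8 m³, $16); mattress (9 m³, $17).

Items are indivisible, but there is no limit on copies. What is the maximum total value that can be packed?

$84

Best value-per-unit is washer at 16/8; filling with it alone gives 5×16 = 80.
Optimal mix: 1×washer + 4×mattress → volume 44, value 84.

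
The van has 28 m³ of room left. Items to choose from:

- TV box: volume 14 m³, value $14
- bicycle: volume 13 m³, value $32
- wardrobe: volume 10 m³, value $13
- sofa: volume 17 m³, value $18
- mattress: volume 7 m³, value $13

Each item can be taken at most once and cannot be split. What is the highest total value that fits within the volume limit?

$46

Check high-value combinations within 28 m³:
- TV box+bicycle: volume 14+13=27, value 14+32=46
- bicycle+mattress: volume 13+7=20, value 32+13=45
- bicycle+wardrobe: volume 13+10=23, value 32+13=45
- bicycle: volume 13, value 32
- sofa+mattress: volume 17+7=24, value 18+13=31
Best: $46.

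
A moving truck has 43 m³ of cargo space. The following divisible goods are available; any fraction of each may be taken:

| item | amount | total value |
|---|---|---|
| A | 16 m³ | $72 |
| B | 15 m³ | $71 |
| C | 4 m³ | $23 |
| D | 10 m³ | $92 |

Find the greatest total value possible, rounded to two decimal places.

249.00

Take in order of value per unit:
- D (92/10 per unit): all 10 → value 92, running total 92.00
- C (23/4 per unit): all 4 → value 23, running total 115.00
- B (71/15 per unit): all 15 → value 71, running total 186.00
- A (72/16 per unit): 14 of 16 → value 14×72/16 = 63.0000, running total 249.00
Total 249.00.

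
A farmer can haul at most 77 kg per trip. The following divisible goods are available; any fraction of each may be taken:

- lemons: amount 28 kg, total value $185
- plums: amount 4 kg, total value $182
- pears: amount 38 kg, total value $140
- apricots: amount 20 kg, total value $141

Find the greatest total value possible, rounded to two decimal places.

600.11

Take in order of value per unit:
- plums (182/4 per unit): all 4 → value 182, running total 182.00
- apricots (141/20 per unit): all 20 → value 141, running total 323.00
- lemons (185/28 per unit): all 28 → value 185, running total 508.00
- pears (140/38 per unit): 25 of 38 → value 25×140/38 = 92.1053, running total 600.11
Total 600.11.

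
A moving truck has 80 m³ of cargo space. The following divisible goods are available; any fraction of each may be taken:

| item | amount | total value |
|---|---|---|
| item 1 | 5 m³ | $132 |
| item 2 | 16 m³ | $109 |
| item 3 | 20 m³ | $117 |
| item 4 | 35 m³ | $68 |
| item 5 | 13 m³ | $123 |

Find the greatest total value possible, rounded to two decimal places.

Take in order of value per unit:
- item 1 (132/5 per unit): all 5 → value 132, running total 132.00
- item 5 (123/13 per unit): all 13 → value 123, running total 255.00
- item 2 (109/16 per unit): all 16 → value 109, running total 364.00
- item 3 (117/20 per unit): all 20 → value 117, running total 481.00
- item 4 (68/35 per unit): 26 of 35 → value 26×68/35 = 50.5143, running total 531.51
Total 531.51.

531.51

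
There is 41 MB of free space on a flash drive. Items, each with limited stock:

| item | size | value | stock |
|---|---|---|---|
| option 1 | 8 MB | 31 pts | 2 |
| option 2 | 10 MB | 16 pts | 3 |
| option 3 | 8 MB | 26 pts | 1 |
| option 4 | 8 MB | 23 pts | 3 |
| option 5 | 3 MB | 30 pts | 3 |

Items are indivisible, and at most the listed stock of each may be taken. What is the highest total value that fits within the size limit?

201 pts

Top feasible selections:
- 2×option 1 + 1×option 3 + 1×option 4 + 3×option 5: size 41, value 201
- 2×option 1 + 2×option 4 + 3×option 5: size 41, value 198
- 1×option 1 + 1×option 3 + 2×option 4 + 3×option 5: size 41, value 193
Best: 201 pts.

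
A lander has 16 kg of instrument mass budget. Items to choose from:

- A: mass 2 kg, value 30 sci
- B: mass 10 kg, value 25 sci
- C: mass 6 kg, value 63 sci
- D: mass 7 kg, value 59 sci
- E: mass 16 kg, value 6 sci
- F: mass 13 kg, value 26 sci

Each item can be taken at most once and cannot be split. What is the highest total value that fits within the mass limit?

Check high-value combinations within 16 kg:
- A+C+D: mass 2+6+7=15, value 30+63+59=152
- C+D: mass 6+7=13, value 63+59=122
- A+C: mass 2+6=8, value 30+63=93
- A+D: mass 2+7=9, value 30+59=89
- B+C: mass 10+6=16, value 25+63=88
Best: 152 sci.

152 sci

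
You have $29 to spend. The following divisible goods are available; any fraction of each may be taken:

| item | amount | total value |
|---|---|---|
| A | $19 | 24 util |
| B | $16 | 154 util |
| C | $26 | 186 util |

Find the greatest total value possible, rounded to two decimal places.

Take in order of value per unit:
- B (154/16 per unit): all 16 → value 154, running total 154.00
- C (186/26 per unit): 13 of 26 → value 13×186/26 = 93.0000, running total 247.00
Total 247.00.

247.00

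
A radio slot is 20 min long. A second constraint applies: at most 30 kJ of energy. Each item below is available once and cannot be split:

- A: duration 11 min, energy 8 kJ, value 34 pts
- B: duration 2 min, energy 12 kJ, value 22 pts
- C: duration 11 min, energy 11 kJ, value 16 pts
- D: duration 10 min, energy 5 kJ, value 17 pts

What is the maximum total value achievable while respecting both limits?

56 pts

Feasible sets respecting both limits:
- A+B: duration 13, energy 20, value 56
- B+D: duration 12, energy 17, value 39
- B+C: duration 13, energy 23, value 38
- A: duration 11, energy 8, value 34
Best: 56 pts.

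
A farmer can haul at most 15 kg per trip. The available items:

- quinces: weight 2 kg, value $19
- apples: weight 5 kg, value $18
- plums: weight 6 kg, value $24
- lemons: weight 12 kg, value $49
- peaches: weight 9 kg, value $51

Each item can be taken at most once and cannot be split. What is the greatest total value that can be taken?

Check high-value combinations within 15 kg:
- plums+peaches: weight 6+9=15, value 24+51=75
- quinces+peaches: weight 2+9=11, value 19+51=70
- apples+peaches: weight 5+9=14, value 18+51=69
- quinces+lemons: weight 2+12=14, value 19+49=68
- quinces+apples+plums: weight 2+5+6=13, value 19+18+24=61
Best: $75.

$75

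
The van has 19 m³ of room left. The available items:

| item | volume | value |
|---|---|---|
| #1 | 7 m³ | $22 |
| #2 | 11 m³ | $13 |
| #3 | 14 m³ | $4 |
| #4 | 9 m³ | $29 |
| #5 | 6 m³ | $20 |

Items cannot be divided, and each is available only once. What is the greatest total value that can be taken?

$51

This is a 0/1 knapsack; check combinations near the capacity.
- #1+#4: volume 7+9=16, value 22+29=51
- #4+#5: volume 9+6=15, value 29+20=49
- #1+#5: volume 7+6=13, value 22+20=42
Best: $51.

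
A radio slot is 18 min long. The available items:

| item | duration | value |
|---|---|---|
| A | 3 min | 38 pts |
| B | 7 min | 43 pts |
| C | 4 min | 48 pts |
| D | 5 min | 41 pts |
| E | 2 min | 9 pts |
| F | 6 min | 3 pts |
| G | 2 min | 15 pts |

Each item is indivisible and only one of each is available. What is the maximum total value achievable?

153 pts

This is a 0/1 knapsack; check combinations near the capacity.
- A+B+C+E+G: duration 3+7+4+2+2=18, value 38+43+48+9+15=153
- A+C+D+E+G: duration 3+4+5+2+2=16, value 38+48+41+9+15=151
- B+C+D+G: duration 7+4+5+2=18, value 43+48+41+15=147
Best: 153 pts.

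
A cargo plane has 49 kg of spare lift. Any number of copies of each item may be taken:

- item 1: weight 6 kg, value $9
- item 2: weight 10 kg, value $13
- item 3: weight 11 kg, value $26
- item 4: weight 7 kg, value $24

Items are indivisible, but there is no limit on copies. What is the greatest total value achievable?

Best value-per-unit is item 4 at 24/7, and filling with it alone uses weight 7×7=49. No mix of the others beats 7×24 = 168.

$168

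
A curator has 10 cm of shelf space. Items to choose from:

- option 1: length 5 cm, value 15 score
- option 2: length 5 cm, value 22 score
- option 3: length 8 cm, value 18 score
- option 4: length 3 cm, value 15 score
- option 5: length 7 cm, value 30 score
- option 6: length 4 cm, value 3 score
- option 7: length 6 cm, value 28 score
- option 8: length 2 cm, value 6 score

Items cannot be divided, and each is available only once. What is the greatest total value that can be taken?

45 score

Check high-value combinations within 10 cm:
- option 4+option 5: length 3+7=10, value 15+30=45
- option 4+option 7: length 3+6=9, value 15+28=43
- option 2+option 4+option 8: length 5+3+2=10, value 22+15+6=43
- option 2+option 4: length 5+3=8, value 22+15=37
Best: 45 score.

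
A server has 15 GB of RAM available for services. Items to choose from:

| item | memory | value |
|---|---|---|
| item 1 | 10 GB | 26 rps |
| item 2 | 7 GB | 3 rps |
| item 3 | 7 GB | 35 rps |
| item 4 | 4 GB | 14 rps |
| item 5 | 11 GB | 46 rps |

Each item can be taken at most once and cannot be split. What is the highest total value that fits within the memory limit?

60 rps

Check high-value combinations within 15 GB:
- item 4+item 5: memory 4+11=15, value 14+46=60
- item 3+item 4: memory 7+4=11, value 35+14=49
- item 5: memory 11, value 46
- item 1+item 4: memory 10+4=14, value 26+14=40
Best: 60 rps.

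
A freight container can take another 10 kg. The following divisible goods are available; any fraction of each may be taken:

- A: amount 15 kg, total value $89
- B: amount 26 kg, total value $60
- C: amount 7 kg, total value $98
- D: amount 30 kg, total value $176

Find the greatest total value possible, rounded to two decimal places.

Take in order of value per unit:
- C (98/7 per unit): all 7 → value 98, running total 98.00
- A (89/15 per unit): 3 of 15 → value 3×89/15 = 17.8000, running total 115.80
Total 115.80.

115.80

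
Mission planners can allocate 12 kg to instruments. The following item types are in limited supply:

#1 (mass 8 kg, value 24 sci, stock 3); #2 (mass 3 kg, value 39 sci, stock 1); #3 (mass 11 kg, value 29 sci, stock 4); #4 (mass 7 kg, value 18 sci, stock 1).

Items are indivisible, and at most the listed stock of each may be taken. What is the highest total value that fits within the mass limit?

Top feasible selections:
- 1×#1 + 1×#2: mass 11, value 63
- 1×#2 + 1×#4: mass 10, value 57
- 1×#2: mass 3, value 39
- 1×#3: mass 11, value 29
Best: 63 sci.

63 sci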